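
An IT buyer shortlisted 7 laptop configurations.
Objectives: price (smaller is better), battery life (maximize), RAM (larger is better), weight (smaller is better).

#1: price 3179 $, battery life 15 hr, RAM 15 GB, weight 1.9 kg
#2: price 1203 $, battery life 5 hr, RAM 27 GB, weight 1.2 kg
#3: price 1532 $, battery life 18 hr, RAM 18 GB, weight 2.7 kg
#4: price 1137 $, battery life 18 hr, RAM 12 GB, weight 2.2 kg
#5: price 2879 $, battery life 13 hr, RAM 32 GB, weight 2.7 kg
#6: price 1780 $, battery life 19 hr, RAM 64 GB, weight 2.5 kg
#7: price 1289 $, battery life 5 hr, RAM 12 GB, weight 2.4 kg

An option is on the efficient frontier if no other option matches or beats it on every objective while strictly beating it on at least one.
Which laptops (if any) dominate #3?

#1: worse on price (3179 vs 1532).
#2: worse on battery life (5 vs 18).
#4: worse on RAM (12 vs 18).
#5: worse on price (2879 vs 1532).
#6: worse on price (1780 vs 1532).
#7: worse on battery life (5 vs 18).
No option dominates #3.

none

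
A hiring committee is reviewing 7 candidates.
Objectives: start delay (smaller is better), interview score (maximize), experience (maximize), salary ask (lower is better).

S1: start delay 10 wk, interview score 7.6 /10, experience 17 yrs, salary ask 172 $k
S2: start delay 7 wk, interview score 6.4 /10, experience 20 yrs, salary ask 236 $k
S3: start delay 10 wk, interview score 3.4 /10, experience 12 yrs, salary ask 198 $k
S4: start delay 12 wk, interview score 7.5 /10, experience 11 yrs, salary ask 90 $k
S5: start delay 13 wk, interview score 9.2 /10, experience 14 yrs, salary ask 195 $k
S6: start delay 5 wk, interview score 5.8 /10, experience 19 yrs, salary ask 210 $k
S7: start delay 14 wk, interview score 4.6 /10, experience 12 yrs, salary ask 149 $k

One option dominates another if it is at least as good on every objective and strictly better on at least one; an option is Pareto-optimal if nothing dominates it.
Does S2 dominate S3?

No

S2 vs S3: S2 is worse on salary ask (236 vs 198), so it does not dominate S3.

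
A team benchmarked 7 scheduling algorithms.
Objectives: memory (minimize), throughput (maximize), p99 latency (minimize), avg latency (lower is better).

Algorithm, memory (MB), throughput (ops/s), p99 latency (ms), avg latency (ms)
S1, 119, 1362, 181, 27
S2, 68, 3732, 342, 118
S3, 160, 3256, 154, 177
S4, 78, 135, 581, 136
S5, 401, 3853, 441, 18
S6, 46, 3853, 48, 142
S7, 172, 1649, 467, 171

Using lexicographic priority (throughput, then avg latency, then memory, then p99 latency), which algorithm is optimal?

First maximize throughput: best is 3853, kept {S5, S6}.
Then minimize avg latency: best is 18, kept {S5}.

S5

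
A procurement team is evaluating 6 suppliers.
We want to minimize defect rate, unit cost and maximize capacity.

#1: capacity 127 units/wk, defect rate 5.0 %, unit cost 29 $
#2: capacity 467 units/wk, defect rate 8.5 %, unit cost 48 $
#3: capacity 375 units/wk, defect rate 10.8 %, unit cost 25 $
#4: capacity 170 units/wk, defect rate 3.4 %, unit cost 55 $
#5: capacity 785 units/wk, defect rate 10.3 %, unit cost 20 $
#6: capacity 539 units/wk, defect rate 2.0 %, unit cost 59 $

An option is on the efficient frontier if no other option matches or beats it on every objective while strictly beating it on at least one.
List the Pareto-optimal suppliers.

#1, #2, #4, #5, #6

#1: not dominated.
#2: not dominated.
#3: dominated by #5 (capacity 785≥375, defect rate 10.3≤10.8, unit cost 20≤25).
#4: not dominated.
#5: not dominated (best capacity).
#6: not dominated (best defect rate).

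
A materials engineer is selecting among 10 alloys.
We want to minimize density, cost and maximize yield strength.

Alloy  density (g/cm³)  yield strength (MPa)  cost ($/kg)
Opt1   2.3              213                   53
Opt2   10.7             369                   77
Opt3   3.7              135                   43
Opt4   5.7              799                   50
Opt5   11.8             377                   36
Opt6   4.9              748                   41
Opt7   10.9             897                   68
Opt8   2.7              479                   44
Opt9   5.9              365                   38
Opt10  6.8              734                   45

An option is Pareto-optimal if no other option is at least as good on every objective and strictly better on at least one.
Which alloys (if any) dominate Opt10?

Opt6

Opt6: density 4.9≤6.8, yield strength 748≥734, cost 41≤45 — dominates Opt10.
Others (Opt1, Opt2, Opt3, Opt4, Opt5, Opt7, Opt8, Opt9) are each worse than Opt10 on at least one objective.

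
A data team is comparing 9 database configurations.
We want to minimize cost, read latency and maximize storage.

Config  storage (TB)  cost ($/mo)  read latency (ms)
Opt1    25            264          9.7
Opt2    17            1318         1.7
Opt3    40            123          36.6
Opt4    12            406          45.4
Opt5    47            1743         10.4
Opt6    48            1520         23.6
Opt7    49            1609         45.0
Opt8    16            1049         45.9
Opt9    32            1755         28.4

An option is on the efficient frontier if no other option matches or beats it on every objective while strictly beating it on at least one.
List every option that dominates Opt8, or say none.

Opt1: storage 25≥16, cost 264≤1049, read latency 9.7≤45.9 — dominates Opt8.
Opt3: storage 40≥16, cost 123≤1049, read latency 36.6≤45.9 — dominates Opt8.
Others (Opt2, Opt4, Opt5, Opt6, Opt7, Opt9) are each worse than Opt8 on at least one objective.

Opt1, Opt3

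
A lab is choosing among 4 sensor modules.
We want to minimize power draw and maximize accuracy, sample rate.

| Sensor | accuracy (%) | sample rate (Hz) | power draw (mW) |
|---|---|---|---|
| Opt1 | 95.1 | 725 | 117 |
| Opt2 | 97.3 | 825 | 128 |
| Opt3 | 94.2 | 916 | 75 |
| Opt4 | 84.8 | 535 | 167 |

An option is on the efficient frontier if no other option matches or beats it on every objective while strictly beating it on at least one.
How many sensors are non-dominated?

Opt1: not dominated.
Opt2: not dominated (best accuracy).
Opt3: not dominated (best sample rate).
Opt4: dominated by Opt1 (accuracy 95.1≥84.8, sample rate 725≥535, power draw 117≤167).
Pareto-optimal: Opt1, Opt2, Opt3 → 3.

3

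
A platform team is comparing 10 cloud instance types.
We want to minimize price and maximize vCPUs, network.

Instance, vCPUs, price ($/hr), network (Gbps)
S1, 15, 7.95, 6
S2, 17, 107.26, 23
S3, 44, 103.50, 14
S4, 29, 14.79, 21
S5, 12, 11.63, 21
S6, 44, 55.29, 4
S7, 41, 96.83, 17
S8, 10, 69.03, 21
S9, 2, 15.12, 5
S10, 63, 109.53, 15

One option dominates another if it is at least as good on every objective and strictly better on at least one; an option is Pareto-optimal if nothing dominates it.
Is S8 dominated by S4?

Yes

S4 vs S8: vCPUs 29≥10, price 14.79≤69.03, network 21≥21 — S4 is at least as good on every objective with at least one strict improvement.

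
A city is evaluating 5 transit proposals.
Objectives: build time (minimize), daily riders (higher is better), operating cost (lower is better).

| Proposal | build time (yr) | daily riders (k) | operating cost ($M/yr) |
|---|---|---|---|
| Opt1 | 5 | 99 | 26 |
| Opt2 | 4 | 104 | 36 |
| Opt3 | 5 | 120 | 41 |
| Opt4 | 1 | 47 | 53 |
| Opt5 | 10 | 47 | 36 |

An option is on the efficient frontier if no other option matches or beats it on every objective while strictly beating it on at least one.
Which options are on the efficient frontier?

Opt1: not dominated (best operating cost).
Opt2: not dominated.
Opt3: not dominated (best daily riders).
Opt4: not dominated (best build time).
Opt5: dominated by Opt1 (build time 5≤10, daily riders 99≥47, operating cost 26≤36).

Opt1, Opt2, Opt3, Opt4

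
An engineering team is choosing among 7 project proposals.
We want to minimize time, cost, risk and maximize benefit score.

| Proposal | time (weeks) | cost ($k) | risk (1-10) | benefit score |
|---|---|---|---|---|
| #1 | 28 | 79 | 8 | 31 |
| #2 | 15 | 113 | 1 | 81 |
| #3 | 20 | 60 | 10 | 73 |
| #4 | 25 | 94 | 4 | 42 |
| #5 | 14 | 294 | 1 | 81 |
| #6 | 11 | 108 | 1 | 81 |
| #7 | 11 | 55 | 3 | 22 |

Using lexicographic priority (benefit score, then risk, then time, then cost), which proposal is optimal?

First maximize benefit score: best is 81, kept {#2, #5, #6}.
Then minimize risk: best is 1, kept {#2, #5, #6}.
Then minimize time: best is 11, kept {#6}.

#6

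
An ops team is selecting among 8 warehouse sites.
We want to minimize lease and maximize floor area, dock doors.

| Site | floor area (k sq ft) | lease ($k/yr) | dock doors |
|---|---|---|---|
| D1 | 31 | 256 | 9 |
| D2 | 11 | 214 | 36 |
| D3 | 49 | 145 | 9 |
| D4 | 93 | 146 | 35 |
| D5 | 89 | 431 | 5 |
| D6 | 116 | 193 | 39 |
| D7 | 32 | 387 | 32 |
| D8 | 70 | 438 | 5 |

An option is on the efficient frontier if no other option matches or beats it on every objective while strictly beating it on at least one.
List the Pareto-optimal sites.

D3, D4, D6

D1: dominated by D3 (floor area 49≥31, lease 145≤256, dock doors 9≥9).
D2: dominated by D6 (floor area 116≥11, lease 193≤214, dock doors 39≥36).
D3: not dominated (best lease).
D4: not dominated.
D5: dominated by D4 (floor area 93≥89, lease 146≤431, dock doors 35≥5).
D6: not dominated (best floor area).
D7: dominated by D4 (floor area 93≥32, lease 146≤387, dock doors 35≥32).
D8: dominated by D4 (floor area 93≥70, lease 146≤438, dock doors 35≥5).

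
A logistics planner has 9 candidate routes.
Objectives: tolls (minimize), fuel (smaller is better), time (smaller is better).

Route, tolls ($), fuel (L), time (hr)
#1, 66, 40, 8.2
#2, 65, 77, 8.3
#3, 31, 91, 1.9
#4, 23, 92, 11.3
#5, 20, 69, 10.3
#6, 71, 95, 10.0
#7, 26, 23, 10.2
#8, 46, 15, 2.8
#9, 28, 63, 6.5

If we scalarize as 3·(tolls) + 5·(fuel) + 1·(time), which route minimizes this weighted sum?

#1: 3·66 + 5·40 + 1·8.2 = 406.2
#2: 3·65 + 5·77 + 1·8.3 = 588.3
#3: 3·31 + 5·91 + 1·1.9 = 549.9
#4: 3·23 + 5·92 + 1·11.3 = 540.3
#5: 3·20 + 5·69 + 1·10.3 = 415.3
#6: 3·71 + 5·95 + 1·10.0 = 698.0
#7: 3·26 + 5·23 + 1·10.2 = 203.2
#8: 3·46 + 5·15 + 1·2.8 = 215.8
#9: 3·28 + 5·63 + 1·6.5 = 405.5
Lowest: #7 at 203.2.

#7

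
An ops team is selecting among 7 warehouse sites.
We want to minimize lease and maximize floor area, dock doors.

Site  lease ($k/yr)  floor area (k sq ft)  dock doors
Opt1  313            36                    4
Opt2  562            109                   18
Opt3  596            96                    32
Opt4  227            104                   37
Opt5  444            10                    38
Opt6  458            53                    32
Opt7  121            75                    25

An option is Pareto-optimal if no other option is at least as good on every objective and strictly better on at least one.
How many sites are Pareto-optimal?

Opt1: dominated by Opt4 (lease 227≤313, floor area 104≥36, dock doors 37≥4).
Opt2: not dominated (best floor area).
Opt3: dominated by Opt4 (lease 227≤596, floor area 104≥96, dock doors 37≥32).
Opt4: not dominated.
Opt5: not dominated (best dock doors).
Opt6: dominated by Opt4 (lease 227≤458, floor area 104≥53, dock doors 37≥32).
Opt7: not dominated (best lease).
Pareto-optimal: Opt2, Opt4, Opt5, Opt7 → 4.

4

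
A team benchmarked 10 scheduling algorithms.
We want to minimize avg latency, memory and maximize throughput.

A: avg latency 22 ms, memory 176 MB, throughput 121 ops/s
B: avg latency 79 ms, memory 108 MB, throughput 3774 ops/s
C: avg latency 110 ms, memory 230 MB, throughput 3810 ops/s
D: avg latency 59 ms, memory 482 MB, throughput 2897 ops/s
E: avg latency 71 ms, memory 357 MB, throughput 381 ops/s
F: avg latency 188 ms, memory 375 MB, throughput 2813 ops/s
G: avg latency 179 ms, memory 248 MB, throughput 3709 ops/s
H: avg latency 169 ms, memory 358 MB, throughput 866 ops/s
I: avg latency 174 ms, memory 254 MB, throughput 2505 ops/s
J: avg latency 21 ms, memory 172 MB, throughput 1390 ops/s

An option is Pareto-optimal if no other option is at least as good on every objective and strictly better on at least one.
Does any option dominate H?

B vs H: avg latency 79≤169, memory 108≤358, throughput 3774≥866 — B is at least as good on every objective and strictly better on at least one, so B dominates H.

Yes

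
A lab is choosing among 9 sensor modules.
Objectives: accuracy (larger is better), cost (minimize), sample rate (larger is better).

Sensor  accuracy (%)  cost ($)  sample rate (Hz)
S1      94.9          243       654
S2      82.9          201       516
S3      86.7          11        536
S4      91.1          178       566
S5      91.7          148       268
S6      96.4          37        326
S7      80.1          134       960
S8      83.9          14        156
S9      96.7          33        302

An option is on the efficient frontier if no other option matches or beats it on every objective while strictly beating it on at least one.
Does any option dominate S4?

No

S1: worse on cost (243 vs 178).
S2: worse on accuracy (82.9 vs 91.1).
S3: worse on accuracy (86.7 vs 91.1).
S5: worse on sample rate (268 vs 566).
S6: worse on sample rate (326 vs 566).
S7: worse on accuracy (80.1 vs 91.1).
S8: worse on accuracy (83.9 vs 91.1).
S9: worse on sample rate (302 vs 566).
No option is at least as good as S4 on every objective and strictly better on one.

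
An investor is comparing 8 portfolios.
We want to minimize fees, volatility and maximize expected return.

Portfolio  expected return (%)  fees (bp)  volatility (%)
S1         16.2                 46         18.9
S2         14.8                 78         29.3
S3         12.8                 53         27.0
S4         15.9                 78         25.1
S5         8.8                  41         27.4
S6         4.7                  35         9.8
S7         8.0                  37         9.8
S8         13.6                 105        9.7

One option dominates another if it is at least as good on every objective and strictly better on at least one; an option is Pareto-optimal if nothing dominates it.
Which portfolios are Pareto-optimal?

S1: not dominated (best expected return).
S2: dominated by S1 (expected return 16.2≥14.8, fees 46≤78, volatility 18.9≤29.3).
S3: dominated by S1 (expected return 16.2≥12.8, fees 46≤53, volatility 18.9≤27.0).
S4: dominated by S1 (expected return 16.2≥15.9, fees 46≤78, volatility 18.9≤25.1).
S5: not dominated.
S6: not dominated (best fees).
S7: not dominated.
S8: not dominated (best volatility).

S1, S5, S6, S7, S8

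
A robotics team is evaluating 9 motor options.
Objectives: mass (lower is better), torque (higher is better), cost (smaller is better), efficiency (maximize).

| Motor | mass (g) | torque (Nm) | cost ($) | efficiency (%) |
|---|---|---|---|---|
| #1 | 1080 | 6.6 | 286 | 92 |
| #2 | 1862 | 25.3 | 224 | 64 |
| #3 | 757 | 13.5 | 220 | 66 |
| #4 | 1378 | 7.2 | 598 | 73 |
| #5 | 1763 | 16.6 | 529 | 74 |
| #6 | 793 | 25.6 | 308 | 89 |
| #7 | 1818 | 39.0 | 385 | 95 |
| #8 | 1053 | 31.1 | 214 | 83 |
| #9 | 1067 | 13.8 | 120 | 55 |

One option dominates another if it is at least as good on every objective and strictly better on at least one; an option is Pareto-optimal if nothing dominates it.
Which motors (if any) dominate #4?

#6: mass 793≤1378, torque 25.6≥7.2, cost 308≤598, efficiency 89≥73 — dominates #4.
#8: mass 1053≤1378, torque 31.1≥7.2, cost 214≤598, efficiency 83≥73 — dominates #4.
Others (#1, #2, #3, #5, #7, #9) are each worse than #4 on at least one objective.

#6, #8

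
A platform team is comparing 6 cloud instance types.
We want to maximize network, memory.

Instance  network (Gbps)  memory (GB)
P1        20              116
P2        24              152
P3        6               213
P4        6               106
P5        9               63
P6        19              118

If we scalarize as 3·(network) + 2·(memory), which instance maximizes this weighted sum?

P1: 3·20 + 2·116 = 292
P2: 3·24 + 2·152 = 376
P3: 3·6 + 2·213 = 444
P4: 3·6 + 2·106 = 230
P5: 3·9 + 2·63 = 153
P6: 3·19 + 2·118 = 293
Highest: P3 at 444.

P3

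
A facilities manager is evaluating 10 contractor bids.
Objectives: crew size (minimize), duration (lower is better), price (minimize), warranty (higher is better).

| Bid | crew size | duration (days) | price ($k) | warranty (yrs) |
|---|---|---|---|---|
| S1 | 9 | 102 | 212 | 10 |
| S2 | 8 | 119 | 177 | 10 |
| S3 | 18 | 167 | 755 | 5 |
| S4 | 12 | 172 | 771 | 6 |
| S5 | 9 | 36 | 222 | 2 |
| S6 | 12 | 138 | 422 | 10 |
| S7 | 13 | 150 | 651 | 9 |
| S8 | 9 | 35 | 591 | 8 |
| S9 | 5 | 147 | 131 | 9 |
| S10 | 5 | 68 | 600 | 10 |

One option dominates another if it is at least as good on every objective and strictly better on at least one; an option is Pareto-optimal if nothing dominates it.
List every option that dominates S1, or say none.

none

S2: worse on duration (119 vs 102).
S3: worse on crew size (18 vs 9).
S4: worse on crew size (12 vs 9).
S5: worse on price (222 vs 212).
S6: worse on crew size (12 vs 9).
S7: worse on crew size (13 vs 9).
S8: worse on price (591 vs 212).
S9: worse on duration (147 vs 102).
S10: worse on price (600 vs 212).
No option dominates S1.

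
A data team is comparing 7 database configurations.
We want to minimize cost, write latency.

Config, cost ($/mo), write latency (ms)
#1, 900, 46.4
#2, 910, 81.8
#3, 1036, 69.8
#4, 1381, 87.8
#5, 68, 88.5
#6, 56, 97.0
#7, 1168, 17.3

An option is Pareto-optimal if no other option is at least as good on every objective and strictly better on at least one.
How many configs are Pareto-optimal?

4

#1: not dominated.
#2: dominated by #1 (cost 900≤910, write latency 46.4≤81.8).
#3: dominated by #1 (cost 900≤1036, write latency 46.4≤69.8).
#4: dominated by #1 (cost 900≤1381, write latency 46.4≤87.8).
#5: not dominated.
#6: not dominated (best cost).
#7: not dominated (best write latency).
Pareto-optimal: #1, #5, #6, #7 → 4.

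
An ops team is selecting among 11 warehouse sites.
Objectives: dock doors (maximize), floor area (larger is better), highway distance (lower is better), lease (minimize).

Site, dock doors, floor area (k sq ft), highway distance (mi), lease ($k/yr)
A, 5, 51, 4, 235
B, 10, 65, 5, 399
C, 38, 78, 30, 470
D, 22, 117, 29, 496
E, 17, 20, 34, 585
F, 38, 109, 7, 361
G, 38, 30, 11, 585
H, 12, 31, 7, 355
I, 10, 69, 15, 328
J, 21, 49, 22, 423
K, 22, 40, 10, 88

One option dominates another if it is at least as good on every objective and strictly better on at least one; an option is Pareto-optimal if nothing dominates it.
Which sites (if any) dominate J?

F: dock doors 38≥21, floor area 109≥49, highway distance 7≤22, lease 361≤423 — dominates J.
Others (A, B, C, D, E, G, H, I, K) are each worse than J on at least one objective.

F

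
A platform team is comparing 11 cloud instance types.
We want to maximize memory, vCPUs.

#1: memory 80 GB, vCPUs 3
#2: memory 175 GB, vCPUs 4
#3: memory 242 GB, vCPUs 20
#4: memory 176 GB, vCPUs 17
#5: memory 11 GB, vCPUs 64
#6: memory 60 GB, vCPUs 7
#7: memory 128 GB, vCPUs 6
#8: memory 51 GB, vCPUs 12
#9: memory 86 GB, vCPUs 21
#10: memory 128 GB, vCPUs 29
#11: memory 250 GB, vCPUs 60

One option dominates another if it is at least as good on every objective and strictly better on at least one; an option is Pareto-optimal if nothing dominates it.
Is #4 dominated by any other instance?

Yes

#3 vs #4: memory 242≥176, vCPUs 20≥17 — #3 is at least as good on every objective and strictly better on at least one, so #3 dominates #4.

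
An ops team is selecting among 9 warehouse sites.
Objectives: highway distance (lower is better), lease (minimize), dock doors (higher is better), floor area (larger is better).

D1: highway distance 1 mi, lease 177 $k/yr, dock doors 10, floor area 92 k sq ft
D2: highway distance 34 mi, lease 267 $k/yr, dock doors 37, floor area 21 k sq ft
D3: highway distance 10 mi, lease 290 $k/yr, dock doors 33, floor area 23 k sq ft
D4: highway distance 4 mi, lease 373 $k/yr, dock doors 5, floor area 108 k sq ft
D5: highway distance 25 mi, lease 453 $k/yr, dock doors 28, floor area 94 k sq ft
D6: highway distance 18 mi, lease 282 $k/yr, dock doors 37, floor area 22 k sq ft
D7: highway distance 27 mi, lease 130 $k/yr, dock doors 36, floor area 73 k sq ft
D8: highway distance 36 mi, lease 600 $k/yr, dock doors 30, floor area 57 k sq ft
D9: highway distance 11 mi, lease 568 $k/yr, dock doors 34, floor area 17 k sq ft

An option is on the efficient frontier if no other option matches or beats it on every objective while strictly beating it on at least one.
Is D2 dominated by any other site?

No

D1: worse on dock doors (10 vs 37).
D3: worse on lease (290 vs 267).
D4: worse on lease (373 vs 267).
D5: worse on lease (453 vs 267).
D6: worse on lease (282 vs 267).
D7: worse on dock doors (36 vs 37).
D8: worse on highway distance (36 vs 34).
D9: worse on lease (568 vs 267).
No option is at least as good as D2 on every objective and strictly better on one.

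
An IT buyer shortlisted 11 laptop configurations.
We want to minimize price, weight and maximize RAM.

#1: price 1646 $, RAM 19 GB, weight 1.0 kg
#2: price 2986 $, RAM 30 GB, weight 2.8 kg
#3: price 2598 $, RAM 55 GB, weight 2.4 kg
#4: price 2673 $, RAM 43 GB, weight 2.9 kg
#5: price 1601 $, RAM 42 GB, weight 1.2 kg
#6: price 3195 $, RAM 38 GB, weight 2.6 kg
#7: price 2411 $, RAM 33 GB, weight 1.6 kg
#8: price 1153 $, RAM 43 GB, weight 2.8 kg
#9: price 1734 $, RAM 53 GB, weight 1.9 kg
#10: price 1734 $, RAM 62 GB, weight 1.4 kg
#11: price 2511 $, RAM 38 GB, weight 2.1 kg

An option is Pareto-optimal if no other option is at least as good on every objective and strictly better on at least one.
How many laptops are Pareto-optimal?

#1: not dominated (best weight).
#2: dominated by #3 (price 2598≤2986, RAM 55≥30, weight 2.4≤2.8).
#3: dominated by #10 (price 1734≤2598, RAM 62≥55, weight 1.4≤2.4).
#4: dominated by #3 (price 2598≤2673, RAM 55≥43, weight 2.4≤2.9).
#5: not dominated.
#6: dominated by #3 (price 2598≤3195, RAM 55≥38, weight 2.4≤2.6).
#7: dominated by #5 (price 1601≤2411, RAM 42≥33, weight 1.2≤1.6).
#8: not dominated (best price).
#9: dominated by #10 (price 1734≤1734, RAM 62≥53, weight 1.4≤1.9).
#10: not dominated (best RAM).
#11: dominated by #5 (price 1601≤2511, RAM 42≥38, weight 1.2≤2.1).
Pareto-optimal: #1, #5, #8, #10 → 4.

4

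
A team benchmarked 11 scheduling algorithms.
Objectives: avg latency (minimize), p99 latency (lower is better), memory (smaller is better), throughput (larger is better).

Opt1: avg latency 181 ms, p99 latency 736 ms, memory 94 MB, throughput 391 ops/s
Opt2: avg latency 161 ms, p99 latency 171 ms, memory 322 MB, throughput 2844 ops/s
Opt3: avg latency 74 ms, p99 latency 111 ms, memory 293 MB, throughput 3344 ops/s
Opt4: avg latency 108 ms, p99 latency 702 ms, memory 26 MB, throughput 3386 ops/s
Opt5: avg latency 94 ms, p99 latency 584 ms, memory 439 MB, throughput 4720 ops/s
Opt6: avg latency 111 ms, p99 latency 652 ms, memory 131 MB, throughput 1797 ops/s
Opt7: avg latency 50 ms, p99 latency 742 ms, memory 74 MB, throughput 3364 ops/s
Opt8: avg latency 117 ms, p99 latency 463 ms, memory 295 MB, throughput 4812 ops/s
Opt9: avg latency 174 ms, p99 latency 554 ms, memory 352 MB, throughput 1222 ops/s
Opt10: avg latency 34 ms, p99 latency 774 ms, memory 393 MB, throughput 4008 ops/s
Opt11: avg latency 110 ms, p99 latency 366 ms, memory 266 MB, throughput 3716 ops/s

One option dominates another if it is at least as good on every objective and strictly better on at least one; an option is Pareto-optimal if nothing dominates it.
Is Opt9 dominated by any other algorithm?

Yes

Opt2 vs Opt9: avg latency 161≤174, p99 latency 171≤554, memory 322≤352, throughput 2844≥1222 — Opt2 is at least as good on every objective and strictly better on at least one, so Opt2 dominates Opt9.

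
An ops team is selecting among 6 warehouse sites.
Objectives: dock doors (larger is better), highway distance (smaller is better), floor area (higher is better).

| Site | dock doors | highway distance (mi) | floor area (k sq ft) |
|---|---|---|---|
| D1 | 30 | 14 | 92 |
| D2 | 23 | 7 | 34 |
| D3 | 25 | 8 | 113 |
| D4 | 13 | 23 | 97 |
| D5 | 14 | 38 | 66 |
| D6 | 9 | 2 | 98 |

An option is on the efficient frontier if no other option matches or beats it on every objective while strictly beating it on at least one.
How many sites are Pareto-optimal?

4

D1: not dominated (best dock doors).
D2: not dominated.
D3: not dominated (best floor area).
D4: dominated by D3 (dock doors 25≥13, highway distance 8≤23, floor area 113≥97).
D5: dominated by D1 (dock doors 30≥14, highway distance 14≤38, floor area 92≥66).
D6: not dominated (best highway distance).
Pareto-optimal: D1, D2, D3, D6 → 4.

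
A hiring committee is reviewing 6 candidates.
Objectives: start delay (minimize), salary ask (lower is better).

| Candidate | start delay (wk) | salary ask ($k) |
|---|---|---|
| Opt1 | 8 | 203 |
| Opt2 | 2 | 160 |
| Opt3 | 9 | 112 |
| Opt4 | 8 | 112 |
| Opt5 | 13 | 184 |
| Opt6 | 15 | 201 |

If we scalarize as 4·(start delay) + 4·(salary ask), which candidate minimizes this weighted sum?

Opt4

Opt1: 4·8 + 4·203 = 844
Opt2: 4·2 + 4·160 = 648
Opt3: 4·9 + 4·112 = 484
Opt4: 4·8 + 4·112 = 480
Opt5: 4·13 + 4·184 = 788
Opt6: 4·15 + 4·201 = 864
Lowest: Opt4 at 480.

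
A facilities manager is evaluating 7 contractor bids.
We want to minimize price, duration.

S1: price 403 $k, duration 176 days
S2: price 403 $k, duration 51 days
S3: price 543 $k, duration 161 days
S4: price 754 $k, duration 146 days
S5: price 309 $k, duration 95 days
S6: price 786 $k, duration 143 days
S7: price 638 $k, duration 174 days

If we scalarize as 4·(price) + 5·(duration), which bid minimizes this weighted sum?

S1: 4·403 + 5·176 = 2492
S2: 4·403 + 5·51 = 1867
S3: 4·543 + 5·161 = 2977
S4: 4·754 + 5·146 = 3746
S5: 4·309 + 5·95 = 1711
S6: 4·786 + 5·143 = 3859
S7: 4·638 + 5·174 = 3422
Lowest: S5 at 1711.

S5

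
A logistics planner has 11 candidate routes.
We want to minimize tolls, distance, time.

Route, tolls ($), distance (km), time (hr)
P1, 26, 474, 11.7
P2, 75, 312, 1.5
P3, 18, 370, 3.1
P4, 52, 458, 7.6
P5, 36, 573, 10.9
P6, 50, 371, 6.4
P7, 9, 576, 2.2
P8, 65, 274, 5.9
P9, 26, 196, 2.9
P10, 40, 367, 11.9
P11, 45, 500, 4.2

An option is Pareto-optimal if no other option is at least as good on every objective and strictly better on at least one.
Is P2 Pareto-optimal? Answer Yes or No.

P1: worse on distance (474 vs 312).
P3: worse on distance (370 vs 312).
P4: worse on distance (458 vs 312).
P5: worse on distance (573 vs 312).
P6: worse on distance (371 vs 312).
P7: worse on distance (576 vs 312).
P8: worse on time (5.9 vs 1.5).
P9: worse on time (2.9 vs 1.5).
P10: worse on distance (367 vs 312).
P11: worse on distance (500 vs 312).
No option is at least as good as P2 on every objective and strictly better on one.

Yes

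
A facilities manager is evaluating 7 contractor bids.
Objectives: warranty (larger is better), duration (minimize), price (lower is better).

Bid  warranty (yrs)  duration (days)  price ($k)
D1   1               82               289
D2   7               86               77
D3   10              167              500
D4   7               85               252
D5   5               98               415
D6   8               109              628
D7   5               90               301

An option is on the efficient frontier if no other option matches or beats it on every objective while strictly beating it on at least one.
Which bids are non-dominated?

D1: not dominated (best duration).
D2: not dominated (best price).
D3: not dominated (best warranty).
D4: not dominated.
D5: dominated by D2 (warranty 7≥5, duration 86≤98, price 77≤415).
D6: not dominated.
D7: dominated by D2 (warranty 7≥5, duration 86≤90, price 77≤301).

D1, D2, D3, D4, D6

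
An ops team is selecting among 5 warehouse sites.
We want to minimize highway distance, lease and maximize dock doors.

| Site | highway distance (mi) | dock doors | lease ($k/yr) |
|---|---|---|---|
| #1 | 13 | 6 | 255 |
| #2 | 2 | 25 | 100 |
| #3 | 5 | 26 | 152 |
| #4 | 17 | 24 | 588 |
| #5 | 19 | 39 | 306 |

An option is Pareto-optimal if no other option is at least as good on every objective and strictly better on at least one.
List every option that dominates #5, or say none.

none

#1: worse on dock doors (6 vs 39).
#2: worse on dock doors (25 vs 39).
#3: worse on dock doors (26 vs 39).
#4: worse on dock doors (24 vs 39).
No option dominates #5.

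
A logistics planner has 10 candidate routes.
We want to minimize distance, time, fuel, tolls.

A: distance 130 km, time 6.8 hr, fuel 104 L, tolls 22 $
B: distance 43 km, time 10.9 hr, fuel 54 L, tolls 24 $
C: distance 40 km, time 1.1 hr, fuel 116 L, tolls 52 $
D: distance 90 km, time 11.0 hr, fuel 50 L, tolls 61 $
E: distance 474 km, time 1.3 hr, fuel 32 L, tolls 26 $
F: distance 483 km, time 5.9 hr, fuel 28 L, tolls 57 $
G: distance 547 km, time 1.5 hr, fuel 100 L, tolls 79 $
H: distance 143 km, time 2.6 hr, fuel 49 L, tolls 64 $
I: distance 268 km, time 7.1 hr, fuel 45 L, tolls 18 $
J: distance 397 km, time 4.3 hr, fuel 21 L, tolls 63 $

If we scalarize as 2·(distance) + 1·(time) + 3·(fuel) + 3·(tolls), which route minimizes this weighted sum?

A: 2·130 + 1·6.8 + 3·104 + 3·22 = 644.8
B: 2·43 + 1·10.9 + 3·54 + 3·24 = 330.9
C: 2·40 + 1·1.1 + 3·116 + 3·52 = 585.1
D: 2·90 + 1·11.0 + 3·50 + 3·61 = 524.0
E: 2·474 + 1·1.3 + 3·32 + 3·26 = 1123.3
F: 2·483 + 1·5.9 + 3·28 + 3·57 = 1226.9
G: 2·547 + 1·1.5 + 3·100 + 3·79 = 1632.5
H: 2·143 + 1·2.6 + 3·49 + 3·64 = 627.6
I: 2·268 + 1·7.1 + 3·45 + 3·18 = 732.1
J: 2·397 + 1·4.3 + 3·21 + 3·63 = 1050.3
Lowest: B at 330.9.

B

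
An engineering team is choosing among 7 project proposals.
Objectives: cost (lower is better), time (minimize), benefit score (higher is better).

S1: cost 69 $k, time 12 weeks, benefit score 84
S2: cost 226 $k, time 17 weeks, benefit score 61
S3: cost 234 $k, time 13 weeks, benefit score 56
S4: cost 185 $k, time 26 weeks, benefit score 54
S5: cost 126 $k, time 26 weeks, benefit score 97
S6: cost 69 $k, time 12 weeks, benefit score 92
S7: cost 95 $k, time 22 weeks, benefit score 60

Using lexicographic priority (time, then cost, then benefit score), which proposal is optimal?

First minimize time: best is 12, kept {S1, S6}.
Then minimize cost: best is 69, kept {S1, S6}.
Then maximize benefit score: best is 92, kept {S6}.

S6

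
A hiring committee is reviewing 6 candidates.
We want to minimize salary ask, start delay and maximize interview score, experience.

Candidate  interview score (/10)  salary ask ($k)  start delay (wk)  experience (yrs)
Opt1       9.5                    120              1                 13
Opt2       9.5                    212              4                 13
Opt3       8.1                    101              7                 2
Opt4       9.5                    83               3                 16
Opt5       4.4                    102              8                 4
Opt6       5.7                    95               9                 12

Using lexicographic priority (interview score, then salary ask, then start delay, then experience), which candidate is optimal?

First maximize interview score: best is 9.5, kept {Opt1, Opt2, Opt4}.
Then minimize salary ask: best is 83, kept {Opt4}.

Opt4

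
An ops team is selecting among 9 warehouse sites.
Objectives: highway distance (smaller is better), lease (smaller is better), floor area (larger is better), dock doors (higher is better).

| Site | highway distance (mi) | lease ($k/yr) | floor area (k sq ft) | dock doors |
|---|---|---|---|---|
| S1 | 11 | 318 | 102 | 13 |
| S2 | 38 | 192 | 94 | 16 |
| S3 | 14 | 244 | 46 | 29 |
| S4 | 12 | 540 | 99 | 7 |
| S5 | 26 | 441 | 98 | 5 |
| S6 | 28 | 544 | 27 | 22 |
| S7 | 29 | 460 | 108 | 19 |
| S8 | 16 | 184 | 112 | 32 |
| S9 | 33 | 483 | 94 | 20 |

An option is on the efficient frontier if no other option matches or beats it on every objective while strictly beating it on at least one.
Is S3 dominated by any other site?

S1: worse on lease (318 vs 244).
S2: worse on highway distance (38 vs 14).
S4: worse on lease (540 vs 244).
S5: worse on highway distance (26 vs 14).
S6: worse on highway distance (28 vs 14).
S7: worse on highway distance (29 vs 14).
S8: worse on highway distance (16 vs 14).
S9: worse on highway distance (33 vs 14).
No option is at least as good as S3 on every objective and strictly better on one.

No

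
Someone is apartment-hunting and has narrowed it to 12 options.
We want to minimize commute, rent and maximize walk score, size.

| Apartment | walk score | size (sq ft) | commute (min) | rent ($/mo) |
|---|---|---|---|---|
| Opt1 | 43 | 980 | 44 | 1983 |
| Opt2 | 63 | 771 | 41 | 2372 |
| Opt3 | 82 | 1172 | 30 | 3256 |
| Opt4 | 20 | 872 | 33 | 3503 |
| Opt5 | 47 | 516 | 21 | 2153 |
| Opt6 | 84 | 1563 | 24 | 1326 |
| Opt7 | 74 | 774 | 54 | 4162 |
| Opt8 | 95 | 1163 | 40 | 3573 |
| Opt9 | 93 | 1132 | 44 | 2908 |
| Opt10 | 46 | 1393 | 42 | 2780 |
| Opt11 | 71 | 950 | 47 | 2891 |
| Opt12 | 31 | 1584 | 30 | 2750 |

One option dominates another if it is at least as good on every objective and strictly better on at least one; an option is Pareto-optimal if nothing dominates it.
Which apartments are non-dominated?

Opt1: dominated by Opt6 (walk score 84≥43, size 1563≥980, commute 24≤44, rent 1326≤1983).
Opt2: dominated by Opt6 (walk score 84≥63, size 1563≥771, commute 24≤41, rent 1326≤2372).
Opt3: dominated by Opt6 (walk score 84≥82, size 1563≥1172, commute 24≤30, rent 1326≤3256).
Opt4: dominated by Opt3 (walk score 82≥20, size 1172≥872, commute 30≤33, rent 3256≤3503).
Opt5: not dominated (best commute).
Opt6: not dominated (best rent).
Opt7: dominated by Opt3 (walk score 82≥74, size 1172≥774, commute 30≤54, rent 3256≤4162).
Opt8: not dominated (best walk score).
Opt9: not dominated.
Opt10: dominated by Opt6 (walk score 84≥46, size 1563≥1393, commute 24≤42, rent 1326≤2780).
Opt11: dominated by Opt6 (walk score 84≥71, size 1563≥950, commute 24≤47, rent 1326≤2891).
Opt12: not dominated (best size).

Opt5, Opt6, Opt8, Opt9, Opt12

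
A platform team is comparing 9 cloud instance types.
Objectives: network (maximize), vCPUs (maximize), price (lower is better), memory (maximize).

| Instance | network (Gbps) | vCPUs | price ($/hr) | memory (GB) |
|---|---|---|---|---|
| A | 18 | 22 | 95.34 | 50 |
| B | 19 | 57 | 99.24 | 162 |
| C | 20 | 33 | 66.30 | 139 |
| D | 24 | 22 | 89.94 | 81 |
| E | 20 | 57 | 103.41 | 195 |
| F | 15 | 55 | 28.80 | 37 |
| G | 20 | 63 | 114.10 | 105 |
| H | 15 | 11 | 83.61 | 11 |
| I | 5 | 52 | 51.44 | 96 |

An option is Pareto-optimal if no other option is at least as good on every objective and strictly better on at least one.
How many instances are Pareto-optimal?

7

A: dominated by C (network 20≥18, vCPUs 33≥22, price 66.30≤95.34, memory 139≥50).
B: not dominated.
C: not dominated.
D: not dominated (best network).
E: not dominated (best memory).
F: not dominated (best price).
G: not dominated (best vCPUs).
H: dominated by C (network 20≥15, vCPUs 33≥11, price 66.30≤83.61, memory 139≥11).
I: not dominated.
Pareto-optimal: B, C, D, E, F, G, I → 7.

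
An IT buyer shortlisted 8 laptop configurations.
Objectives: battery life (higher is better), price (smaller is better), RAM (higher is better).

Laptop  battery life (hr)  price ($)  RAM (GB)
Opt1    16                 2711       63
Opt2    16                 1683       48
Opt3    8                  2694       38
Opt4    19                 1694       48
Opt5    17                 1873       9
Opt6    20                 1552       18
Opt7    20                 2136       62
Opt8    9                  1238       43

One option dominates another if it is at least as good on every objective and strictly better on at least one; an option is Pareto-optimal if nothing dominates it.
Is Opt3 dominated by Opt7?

Yes

Opt7 vs Opt3: battery life 20≥8, price 2136≤2694, RAM 62≥38 — Opt7 is at least as good on every objective with at least one strict improvement.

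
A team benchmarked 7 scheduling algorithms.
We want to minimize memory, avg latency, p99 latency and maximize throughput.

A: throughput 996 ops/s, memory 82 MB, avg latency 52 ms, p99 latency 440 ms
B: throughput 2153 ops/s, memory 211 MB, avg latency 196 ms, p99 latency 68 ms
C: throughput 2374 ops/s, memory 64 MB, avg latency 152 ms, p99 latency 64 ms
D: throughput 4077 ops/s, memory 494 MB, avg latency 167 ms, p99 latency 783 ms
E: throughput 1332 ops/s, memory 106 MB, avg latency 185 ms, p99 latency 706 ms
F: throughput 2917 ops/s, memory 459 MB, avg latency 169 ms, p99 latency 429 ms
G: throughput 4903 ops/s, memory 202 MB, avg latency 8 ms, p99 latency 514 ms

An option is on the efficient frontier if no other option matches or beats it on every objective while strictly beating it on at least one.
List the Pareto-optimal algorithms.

A, C, F, G

A: not dominated.
B: dominated by C (throughput 2374≥2153, memory 64≤211, avg latency 152≤196, p99 latency 64≤68).
C: not dominated (best memory).
D: dominated by G (throughput 4903≥4077, memory 202≤494, avg latency 8≤167, p99 latency 514≤783).
E: dominated by C (throughput 2374≥1332, memory 64≤106, avg latency 152≤185, p99 latency 64≤706).
F: not dominated.
G: not dominated (best throughput).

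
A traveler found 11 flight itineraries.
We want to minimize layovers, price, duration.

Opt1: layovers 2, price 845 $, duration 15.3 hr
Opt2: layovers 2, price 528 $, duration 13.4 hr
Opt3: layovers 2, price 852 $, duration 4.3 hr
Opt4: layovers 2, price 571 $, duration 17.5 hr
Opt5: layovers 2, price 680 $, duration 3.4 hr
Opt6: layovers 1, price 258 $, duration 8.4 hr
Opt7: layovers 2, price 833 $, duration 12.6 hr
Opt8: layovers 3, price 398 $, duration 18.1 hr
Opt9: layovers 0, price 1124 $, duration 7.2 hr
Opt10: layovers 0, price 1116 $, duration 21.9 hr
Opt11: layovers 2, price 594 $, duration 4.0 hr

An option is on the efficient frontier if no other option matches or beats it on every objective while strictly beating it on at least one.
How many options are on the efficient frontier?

Opt1: dominated by Opt2 (layovers 2≤2, price 528≤845, duration 13.4≤15.3).
Opt2: dominated by Opt6 (layovers 1≤2, price 258≤528, duration 8.4≤13.4).
Opt3: dominated by Opt5 (layovers 2≤2, price 680≤852, duration 3.4≤4.3).
Opt4: dominated by Opt2 (layovers 2≤2, price 528≤571, duration 13.4≤17.5).
Opt5: not dominated (best duration).
Opt6: not dominated (best price).
Opt7: dominated by Opt5 (layovers 2≤2, price 680≤833, duration 3.4≤12.6).
Opt8: dominated by Opt6 (layovers 1≤3, price 258≤398, duration 8.4≤18.1).
Opt9: not dominated.
Opt10: not dominated.
Opt11: not dominated.
Pareto-optimal: Opt5, Opt6, Opt9, Opt10, Opt11 → 5.

5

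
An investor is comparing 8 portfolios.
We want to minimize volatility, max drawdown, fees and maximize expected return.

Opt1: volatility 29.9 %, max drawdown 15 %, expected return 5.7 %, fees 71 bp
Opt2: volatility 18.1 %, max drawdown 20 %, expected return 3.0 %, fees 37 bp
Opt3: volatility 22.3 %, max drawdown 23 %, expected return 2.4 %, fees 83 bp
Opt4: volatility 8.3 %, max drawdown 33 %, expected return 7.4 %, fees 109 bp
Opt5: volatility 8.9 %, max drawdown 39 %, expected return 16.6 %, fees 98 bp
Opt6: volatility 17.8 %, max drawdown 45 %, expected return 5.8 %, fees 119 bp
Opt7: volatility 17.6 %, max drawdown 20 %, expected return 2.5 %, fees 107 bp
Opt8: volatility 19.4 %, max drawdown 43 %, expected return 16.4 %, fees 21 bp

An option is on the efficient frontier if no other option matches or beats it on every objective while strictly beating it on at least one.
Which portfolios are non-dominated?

Opt1: not dominated (best max drawdown).
Opt2: not dominated.
Opt3: dominated by Opt2 (volatility 18.1≤22.3, max drawdown 20≤23, expected return 3.0≥2.4, fees 37≤83).
Opt4: not dominated (best volatility).
Opt5: not dominated (best expected return).
Opt6: dominated by Opt4 (volatility 8.3≤17.8, max drawdown 33≤45, expected return 7.4≥5.8, fees 109≤119).
Opt7: not dominated.
Opt8: not dominated (best fees).

Opt1, Opt2, Opt4, Opt5, Opt7, Opt8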